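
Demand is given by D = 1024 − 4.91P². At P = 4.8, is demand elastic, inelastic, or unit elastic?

At P = 4.8, D = 910.8736.
dD/dP = −2·4.91·P = −47.136.
Point elasticity E = (dD/dP)·(P/D) = -47.136 × 4.8/910.8736 ≈ -0.248.
|E| ≈ 0.248 < 1, so demand is inelastic.

inelastic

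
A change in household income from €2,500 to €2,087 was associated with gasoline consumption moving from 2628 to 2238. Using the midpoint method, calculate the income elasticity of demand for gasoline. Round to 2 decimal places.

%ΔQ = (2238 − 2628)/[(2628+2238)/2] = -390/2433 ≈ -0.1603.
%ΔM = (2,087 − 2,500)/[(2,500+2,087)/2] = -413/2293.5 ≈ -0.1801.
E_I = %ΔQ/%ΔM ≈ 0.89.
E_I ∈ (0,1): normal good (necessity).

0.89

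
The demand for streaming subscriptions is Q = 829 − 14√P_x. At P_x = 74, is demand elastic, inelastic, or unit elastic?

At P_x = 74, Q = 708.5674.
dQ/dP_x = −14/(2√P_x) = −14/(2·8.6023).
Point elasticity E = (dQ/dP_x)·(P_x/Q) = -0.8137 × 74/708.5674 ≈ -0.085.
|E| ≈ 0.085 < 1, so demand is inelastic.

inelastic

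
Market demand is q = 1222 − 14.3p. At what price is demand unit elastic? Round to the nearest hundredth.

42.73

For linear demand q = a − bp, E = −bp/(a − bp). |E| = 1 ⇒ bp = a − bp ⇒ p = a/(2b).
p = 1222/(2·14.3) ≈ 42.73.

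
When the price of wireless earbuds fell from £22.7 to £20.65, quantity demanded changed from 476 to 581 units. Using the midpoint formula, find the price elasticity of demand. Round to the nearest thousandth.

-2.101

%ΔQ = (581 − 476)/[(476 + 581)/2] = 105/528.5 ≈ 0.1987.
%Δp = (20.65 − 22.7)/[(22.7 + 20.65)/2] = -2.05/21.675 ≈ -0.0946.
Arc elasticity E = %ΔQ/%Δp ≈ 0.1987/-0.0946 ≈ -2.101.
|E| > 1: demand is elastic over this range.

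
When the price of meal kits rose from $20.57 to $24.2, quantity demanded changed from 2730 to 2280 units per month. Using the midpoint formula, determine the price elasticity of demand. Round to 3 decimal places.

-1.108

%Δq = (2280 − 2730)/[(2730 + 2280)/2] = -450/2505 ≈ -0.1796.
%ΔP = (24.2 − 20.57)/[(20.57 + 24.2)/2] = 3.63/22.385 ≈ 0.1622.
Arc elasticity E = %Δq/%ΔP ≈ -0.1796/0.1622 ≈ -1.108.
|E| > 1: demand is elastic over this range.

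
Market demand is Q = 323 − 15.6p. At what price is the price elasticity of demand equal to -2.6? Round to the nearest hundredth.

14.95

Set −bp/(a − bp) = −2.6 ⇒ bp = 2.6(a − bp) ⇒ bp(1+2.6) = 2.6·a.
p = 2.6·323/(15.6·3.6) ≈ 14.95.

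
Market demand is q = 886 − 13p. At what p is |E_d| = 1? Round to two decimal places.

For linear demand q = a − bp, E = −bp/(a − bp). |E| = 1 ⇒ bp = a − bp ⇒ p = a/(2b).
p = 886/(2·13) ≈ 34.08.

34.08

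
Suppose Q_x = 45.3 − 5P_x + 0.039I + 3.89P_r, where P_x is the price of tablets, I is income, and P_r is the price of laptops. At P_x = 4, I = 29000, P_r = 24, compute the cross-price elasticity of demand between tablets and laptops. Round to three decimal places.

0.075

First evaluate Q_x: 45.3 − 5(4) + 0.039(29000) + 3.89(24) = 45.3 − 20 + 1131 + 93.36 = 1249.66.
∂Q_x/∂P_r = +3.89, so E_xy = 3.89·(24/1249.66) ≈ 0.075.
E_xy > 0: the goods are substitutes.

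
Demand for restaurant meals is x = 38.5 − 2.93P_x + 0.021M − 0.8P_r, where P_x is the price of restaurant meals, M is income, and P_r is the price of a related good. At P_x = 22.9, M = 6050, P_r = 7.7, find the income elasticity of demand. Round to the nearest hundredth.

At the given point, x = 38.5 − 2.93(22.9) + 0.021(6050) − 0.8(7.7) = 38.5 − 67.097 + 127.05 − 6.16 = 92.293.
∂x/∂M = +0.021, so E_I = 0.021·(6050/92.293) ≈ 1.38.
E_I > 1: normal good (luxury).

1.38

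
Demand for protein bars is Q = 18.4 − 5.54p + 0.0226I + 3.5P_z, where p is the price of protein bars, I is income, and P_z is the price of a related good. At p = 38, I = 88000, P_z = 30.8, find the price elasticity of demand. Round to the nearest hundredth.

-0.11

First evaluate Q: 18.4 − 5.54(38) + 0.0226(88000) + 3.5(30.8) = 18.4 − 210.52 + 1988.8 + 107.8 = 1904.48.
∂Q/∂p = −5.54, so E_p = (−5.54)·(38/1904.48) ≈ -0.11.
|E_p| < 1: demand is inelastic.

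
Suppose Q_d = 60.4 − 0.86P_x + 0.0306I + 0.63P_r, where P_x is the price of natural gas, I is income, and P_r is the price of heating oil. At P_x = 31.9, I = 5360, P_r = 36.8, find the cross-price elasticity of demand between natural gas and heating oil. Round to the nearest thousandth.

Q_d = 60.4 − 0.86(31.9) + 0.0306(5360) + 0.63(36.8) = 60.4 − 27.434 + 164.016 + 23.184 = 220.166.
∂Q_d/∂P_r = +0.63, so E_xy = 0.63·(36.8/220.166) ≈ 0.105.
E_xy > 0: the goods are substitutes.

0.105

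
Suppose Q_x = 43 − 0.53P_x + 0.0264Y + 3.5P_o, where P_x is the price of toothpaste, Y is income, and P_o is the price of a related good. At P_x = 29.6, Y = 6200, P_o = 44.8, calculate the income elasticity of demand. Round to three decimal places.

0.471

Evaluating quantity at (P_x, Y, P_o) gives Q_x = 43 − 0.53(29.6) + 0.0264(6200) + 3.5(44.8) = 43 − 15.688 + 163.68 + 156.8 = 347.792.
∂Q_x/∂Y = +0.0264, so E_I = 0.0264·(6200/347.792) ≈ 0.471.
E_I ∈ (0,1): normal good (necessity).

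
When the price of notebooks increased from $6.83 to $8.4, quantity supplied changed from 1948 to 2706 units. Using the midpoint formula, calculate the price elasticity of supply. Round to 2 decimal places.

1.58

%ΔQ = (2706 − 1948)/[(1948 + 2706)/2] = 758/2327 ≈ 0.3257.
%ΔP = (8.4 − 6.83)/[(6.83 + 8.4)/2] = 1.57/7.615 ≈ 0.2062.
Arc elasticity E = %ΔQ/%ΔP ≈ 0.3257/0.2062 ≈ 1.58.
|E| > 1: supply is elastic over this range.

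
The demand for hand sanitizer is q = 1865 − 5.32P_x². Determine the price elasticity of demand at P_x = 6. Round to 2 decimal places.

At P_x = 6, q = 1673.48.
dq/dP_x = −2·5.32·P_x = −63.84.
Point elasticity E = (dq/dP_x)·(P_x/q) = -63.84 × 6/1673.48 ≈ -0.23.
|E| < 1, so demand is inelastic at this price.

-0.23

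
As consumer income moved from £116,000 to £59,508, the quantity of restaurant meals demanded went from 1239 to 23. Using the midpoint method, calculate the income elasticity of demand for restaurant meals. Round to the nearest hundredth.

2.99

%ΔQ = (23 − 1239)/[(1239+23)/2] = -1216/631 ≈ -1.9271.
%ΔM = (59,508 − 116,000)/[(116,000+59,508)/2] = -56492/87754 ≈ -0.6438.
E_I = %ΔQ/%ΔM ≈ 2.99.
E_I > 1: normal good (luxury).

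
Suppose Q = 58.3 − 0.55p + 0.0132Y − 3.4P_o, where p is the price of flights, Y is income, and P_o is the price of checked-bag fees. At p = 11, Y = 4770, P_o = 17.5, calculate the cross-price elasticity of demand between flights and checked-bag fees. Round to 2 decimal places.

Q = 58.3 − 0.55(11) + 0.0132(4770) − 3.4(17.5) = 58.3 − 6.05 + 62.964 − 59.5 = 55.714.
∂Q/∂P_o = −3.4, so E_xy = -3.4·(17.5/55.714) ≈ -1.07.
E_xy < 0: the goods are complements.

-1.07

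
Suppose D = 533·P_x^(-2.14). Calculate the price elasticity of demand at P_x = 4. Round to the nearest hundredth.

For a Cobb–Douglas (constant-elasticity) form D = A·P_x^α·…, the elasticity with respect to P_x equals the exponent α at every point.
Here the exponent on P_x is -2.14, so the price elasticity of demand is -2.14.

-2.14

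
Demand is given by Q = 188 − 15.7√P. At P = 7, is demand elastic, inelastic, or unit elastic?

At P = 7, Q = 146.4617.
dQ/dP = −15.7/(2√P) = −15.7/(2·2.6458).
Point elasticity E = (dQ/dP)·(P/Q) = -2.967 × 7/146.4617 ≈ -0.142.
|E| ≈ 0.142 < 1, so demand is inelastic.

inelastic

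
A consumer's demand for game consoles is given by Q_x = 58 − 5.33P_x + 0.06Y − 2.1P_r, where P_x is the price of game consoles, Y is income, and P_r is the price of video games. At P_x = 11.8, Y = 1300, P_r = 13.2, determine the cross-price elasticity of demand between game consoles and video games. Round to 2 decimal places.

At the given point, Q_x = 58 − 5.33(11.8) + 0.06(1300) − 2.1(13.2) = 58 − 62.894 + 78 − 27.72 = 45.386.
∂Q_x/∂P_r = −2.1, so E_xy = -2.1·(13.2/45.386) ≈ -0.61.
E_xy < 0: the goods are complements.

-0.61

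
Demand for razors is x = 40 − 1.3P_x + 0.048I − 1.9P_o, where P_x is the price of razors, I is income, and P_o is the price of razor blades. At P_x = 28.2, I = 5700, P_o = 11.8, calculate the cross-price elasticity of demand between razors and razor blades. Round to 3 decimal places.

-0.088

Evaluating quantity at (P_x, I, P_o) gives x = 40 − 1.3(28.2) + 0.048(5700) − 1.9(11.8) = 40 − 36.66 + 273.6 − 22.42 = 254.52.
∂x/∂P_o = −1.9, so E_xy = -1.9·(11.8/254.52) ≈ -0.088.
E_xy < 0: the goods are complements.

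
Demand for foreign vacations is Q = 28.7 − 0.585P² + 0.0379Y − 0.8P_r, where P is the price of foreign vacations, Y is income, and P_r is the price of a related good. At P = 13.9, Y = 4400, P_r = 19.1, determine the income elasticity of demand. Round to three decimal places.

Q = 28.7 − 0.585(13.9)² + 0.0379(4400) − 0.8(19.1) = 28.7 − 113.0279 + 166.76 − 15.28 = 67.1522.
∂Q/∂Y = +0.0379, so E_I = 0.0379·(4400/67.1522) ≈ 2.483.
E_I > 1: normal good (luxury).

2.483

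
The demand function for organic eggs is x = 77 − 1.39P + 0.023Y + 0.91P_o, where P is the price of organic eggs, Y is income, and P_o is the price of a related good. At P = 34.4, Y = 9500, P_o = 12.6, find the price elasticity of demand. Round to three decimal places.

Evaluating quantity at (P, Y, P_o) gives x = 77 − 1.39(34.4) + 0.023(9500) + 0.91(12.6) = 77 − 47.816 + 218.5 + 11.466 = 259.15.
∂x/∂P = −1.39, so E_p = (−1.39)·(34.4/259.15) ≈ -0.185.
|E_p| < 1: demand is inelastic.

-0.185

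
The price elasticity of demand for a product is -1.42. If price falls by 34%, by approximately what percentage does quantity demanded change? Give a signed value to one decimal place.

48.3

%ΔQ ≈ E × %ΔP = (-1.42) × (-34%) ≈ 48.3%.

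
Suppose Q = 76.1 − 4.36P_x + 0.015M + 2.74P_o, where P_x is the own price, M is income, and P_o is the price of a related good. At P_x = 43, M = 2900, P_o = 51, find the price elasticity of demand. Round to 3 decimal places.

-2.609

Evaluating quantity at (P_x, M, P_o) gives Q = 76.1 − 4.36(43) + 0.015(2900) + 2.74(51) = 76.1 − 187.48 + 43.5 + 139.74 = 71.86.
∂Q/∂P_x = −4.36, so E_p = (−4.36)·(43/71.86) ≈ -2.609.
|E_p| > 1: demand is elastic.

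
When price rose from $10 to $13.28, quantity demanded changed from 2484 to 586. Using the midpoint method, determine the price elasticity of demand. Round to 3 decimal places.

%Δq = (586 − 2484)/[(2484 + 586)/2] = -1898/1535 ≈ -1.2365.
%ΔP = (13.28 − 10)/[(10 + 13.28)/2] = 3.28/11.64 ≈ 0.2818.
Arc elasticity E = %Δq/%ΔP ≈ -1.2365/0.2818 ≈ -4.388.
|E| > 1: demand is elastic over this range.

-4.388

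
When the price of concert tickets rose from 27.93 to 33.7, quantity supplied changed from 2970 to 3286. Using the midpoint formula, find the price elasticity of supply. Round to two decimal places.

0.54

%ΔQ = (3286 − 2970)/[(2970 + 3286)/2] = 316/3128 ≈ 0.1010.
%Δp = (33.7 − 27.93)/[(27.93 + 33.7)/2] = 5.77/30.815 ≈ 0.1872.
Arc elasticity E = %ΔQ/%Δp ≈ 0.1010/0.1872 ≈ 0.54.
|E| < 1: supply is inelastic over this range.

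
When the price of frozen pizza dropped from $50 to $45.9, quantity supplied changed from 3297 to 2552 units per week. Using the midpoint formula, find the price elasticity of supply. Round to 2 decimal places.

%Δq = (2552 − 3297)/[(3297 + 2552)/2] = -745/2924.5 ≈ -0.2547.
%ΔP = (45.9 − 50)/[(50 + 45.9)/2] = -4.1/47.95 ≈ -0.0855.
Arc elasticity E = %Δq/%ΔP ≈ -0.2547/-0.0855 ≈ 2.98.
|E| > 1: supply is elastic over this range.

2.98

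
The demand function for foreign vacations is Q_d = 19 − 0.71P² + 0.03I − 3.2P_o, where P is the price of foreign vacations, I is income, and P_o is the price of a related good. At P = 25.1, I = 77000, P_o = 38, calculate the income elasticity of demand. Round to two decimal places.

Evaluating quantity at (P, I, P_o) gives Q_d = 19 − 0.71(25.1)² + 0.03(77000) − 3.2(38) = 19 − 447.3071 + 2310 − 121.6 = 1760.0929.
∂Q_d/∂I = +0.03, so E_I = 0.03·(77000/1760.0929) ≈ 1.31.
E_I > 1: normal good (luxury).

1.31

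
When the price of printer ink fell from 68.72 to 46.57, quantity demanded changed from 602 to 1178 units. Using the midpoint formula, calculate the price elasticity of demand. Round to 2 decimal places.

-1.68

%Δq = (1178 − 602)/[(602 + 1178)/2] = 576/890 ≈ 0.6472.
%ΔP = (46.57 − 68.72)/[(68.72 + 46.57)/2] = -22.15/57.645 ≈ -0.3842.
Arc elasticity E = %Δq/%ΔP ≈ 0.6472/-0.3842 ≈ -1.68.
|E| > 1: demand is elastic over this range.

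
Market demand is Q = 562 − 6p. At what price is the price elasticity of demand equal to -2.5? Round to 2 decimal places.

66.90

Set −bp/(a − bp) = −2.5 ⇒ bp = 2.5(a − bp) ⇒ bp(1+2.5) = 2.5·a.
p = 2.5·562/(6·3.5) ≈ 66.90.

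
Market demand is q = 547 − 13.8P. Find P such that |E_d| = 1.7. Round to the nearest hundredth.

Set −bP/(a − bP) = −1.7 ⇒ bP = 1.7(a − bP) ⇒ bP(1+1.7) = 1.7·a.
P = 1.7·547/(13.8·2.7) ≈ 24.96.

24.96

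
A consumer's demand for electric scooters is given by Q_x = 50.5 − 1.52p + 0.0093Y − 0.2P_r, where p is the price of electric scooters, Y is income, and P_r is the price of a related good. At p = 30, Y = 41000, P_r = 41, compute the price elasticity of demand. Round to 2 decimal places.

-0.12

Evaluating quantity at (p, Y, P_r) gives Q_x = 50.5 − 1.52(30) + 0.0093(41000) − 0.2(41) = 50.5 − 45.6 + 381.3 − 8.2 = 378.
∂Q_x/∂p = −1.52, so E_p = (−1.52)·(30/378) ≈ -0.12.
|E_p| < 1: demand is inelastic.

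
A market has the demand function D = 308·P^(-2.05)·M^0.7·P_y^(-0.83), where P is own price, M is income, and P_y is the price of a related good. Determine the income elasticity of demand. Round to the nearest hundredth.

For a Cobb–Douglas (constant-elasticity) form D = A·M^α·…, the elasticity with respect to M equals the exponent α at every point.
Here the exponent on M is 0.7, so the income elasticity of demand is 0.70.

0.70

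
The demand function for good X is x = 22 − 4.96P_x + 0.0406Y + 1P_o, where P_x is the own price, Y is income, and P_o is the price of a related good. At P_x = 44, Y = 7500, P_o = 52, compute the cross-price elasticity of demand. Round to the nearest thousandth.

0.324

x = 22 − 4.96(44) + 0.0406(7500) + 1(52) = 22 − 218.24 + 304.5 + 52 = 160.26.
∂x/∂P_o = +1, so E_xy = 1·(52/160.26) ≈ 0.324.
E_xy > 0: the goods are substitutes.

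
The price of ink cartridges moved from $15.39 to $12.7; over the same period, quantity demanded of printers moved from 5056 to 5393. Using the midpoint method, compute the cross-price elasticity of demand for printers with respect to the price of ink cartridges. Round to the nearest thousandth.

%ΔQ_x = (5393 − 5056)/[(5056+5393)/2] = 337/5224.5 ≈ 0.0645.
%ΔP_y = (12.7 − 15.39)/[(15.39+12.7)/2] ≈ -0.1915.
E_xy = 0.0645/-0.1915 ≈ -0.337.
E_xy < 0, so printers and ink cartridges are complements.

-0.337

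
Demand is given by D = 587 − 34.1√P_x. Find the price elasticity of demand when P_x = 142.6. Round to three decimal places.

At P_x = 142.6, D = 179.794.
dD/dP_x = −34.1/(2√P_x) = −34.1/(2·11.9415).
Point elasticity E = (dD/dP_x)·(P_x/D) = -1.4278 × 142.6/179.794 ≈ -1.132.
|E| > 1, so demand is elastic at this price.

-1.132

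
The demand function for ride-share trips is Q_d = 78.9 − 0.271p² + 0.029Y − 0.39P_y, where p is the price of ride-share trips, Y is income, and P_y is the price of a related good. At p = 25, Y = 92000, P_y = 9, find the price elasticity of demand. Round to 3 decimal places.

-0.132

First evaluate Q_d: 78.9 − 0.271(25)² + 0.029(92000) − 0.39(9) = 78.9 − 169.375 + 2668 − 3.51 = 2574.015.
∂Q_d/∂p = −2·0.271·p = -13.55, so E_p = -13.55·(25/2574.015) ≈ -0.132.
|E_p| < 1: demand is inelastic.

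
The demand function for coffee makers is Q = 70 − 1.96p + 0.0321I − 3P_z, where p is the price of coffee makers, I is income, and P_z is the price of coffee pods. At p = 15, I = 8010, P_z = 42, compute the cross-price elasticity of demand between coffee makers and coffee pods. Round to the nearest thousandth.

-0.734

Q = 70 − 1.96(15) + 0.0321(8010) − 3(42) = 70 − 29.4 + 257.121 − 126 = 171.721.
∂Q/∂P_z = −3, so E_xy = -3·(42/171.721) ≈ -0.734.
E_xy < 0: the goods are complements.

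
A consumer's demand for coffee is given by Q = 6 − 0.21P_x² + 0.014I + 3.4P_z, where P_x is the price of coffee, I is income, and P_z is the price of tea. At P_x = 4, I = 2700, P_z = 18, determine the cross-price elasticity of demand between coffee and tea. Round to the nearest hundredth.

0.60

Evaluating quantity at (P_x, I, P_z) gives Q = 6 − 0.21(4)² + 0.014(2700) + 3.4(18) = 6 − 3.36 + 37.8 + 61.2 = 101.64.
∂Q/∂P_z = +3.4, so E_xy = 3.4·(18/101.64) ≈ 0.60.
E_xy > 0: the goods are substitutes.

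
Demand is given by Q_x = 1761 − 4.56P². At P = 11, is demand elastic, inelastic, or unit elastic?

inelastic

At P = 11, Q_x = 1209.24.
dQ_x/dP = −2·4.56·P = −100.32.
Point elasticity E = (dQ_x/dP)·(P/Q_x) = -100.32 × 11/1209.24 ≈ -0.913.
|E| ≈ 0.913 < 1, so demand is inelastic.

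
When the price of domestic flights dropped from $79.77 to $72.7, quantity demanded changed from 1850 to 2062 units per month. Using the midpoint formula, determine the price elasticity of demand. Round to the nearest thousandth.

-1.169

%ΔQ = (2062 − 1850)/[(1850 + 2062)/2] = 212/1956 ≈ 0.1084.
%ΔP = (72.7 − 79.77)/[(79.77 + 72.7)/2] = -7.07/76.235 ≈ -0.0927.
Arc elasticity E = %ΔQ/%ΔP ≈ 0.1084/-0.0927 ≈ -1.169.
|E| > 1: demand is elastic over this range.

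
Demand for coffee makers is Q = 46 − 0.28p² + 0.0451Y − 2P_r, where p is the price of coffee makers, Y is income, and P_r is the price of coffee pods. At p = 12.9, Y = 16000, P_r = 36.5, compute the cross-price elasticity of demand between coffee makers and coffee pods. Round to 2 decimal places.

-0.11

At the given point, Q = 46 − 0.28(12.9)² + 0.0451(16000) − 2(36.5) = 46 − 46.5948 + 721.6 − 73 = 648.0052.
∂Q/∂P_r = −2, so E_xy = -2·(36.5/648.0052) ≈ -0.11.
E_xy < 0: the goods are complements.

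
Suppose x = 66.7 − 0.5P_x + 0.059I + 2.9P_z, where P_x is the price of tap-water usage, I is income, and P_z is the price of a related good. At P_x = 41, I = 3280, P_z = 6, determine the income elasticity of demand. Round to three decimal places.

At the given point, x = 66.7 − 0.5(41) + 0.059(3280) + 2.9(6) = 66.7 − 20.5 + 193.52 + 17.4 = 257.12.
∂x/∂I = +0.059, so E_I = 0.059·(3280/257.12) ≈ 0.753.
E_I ∈ (0,1): normal good (necessity).

0.753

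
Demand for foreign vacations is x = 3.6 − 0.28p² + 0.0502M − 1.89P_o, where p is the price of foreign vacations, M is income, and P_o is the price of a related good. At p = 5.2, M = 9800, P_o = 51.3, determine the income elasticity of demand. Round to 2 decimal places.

Evaluating quantity at (p, M, P_o) gives x = 3.6 − 0.28(5.2)² + 0.0502(9800) − 1.89(51.3) = 3.6 − 7.5712 + 491.96 − 96.957 = 391.0318.
∂x/∂M = +0.0502, so E_I = 0.0502·(9800/391.0318) ≈ 1.26.
E_I > 1: normal good (luxury).

1.26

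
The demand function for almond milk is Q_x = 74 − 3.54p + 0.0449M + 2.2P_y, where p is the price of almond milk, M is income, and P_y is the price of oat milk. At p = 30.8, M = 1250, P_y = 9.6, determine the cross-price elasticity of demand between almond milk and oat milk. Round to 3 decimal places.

Q_x = 74 − 3.54(30.8) + 0.0449(1250) + 2.2(9.6) = 74 − 109.032 + 56.125 + 21.12 = 42.213.
∂Q_x/∂P_y = +2.2, so E_xy = 2.2·(9.6/42.213) ≈ 0.500.
E_xy > 0: the goods are substitutes.

0.500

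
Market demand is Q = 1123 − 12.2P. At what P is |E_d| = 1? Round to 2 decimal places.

For linear demand Q = a − bP, E = −bP/(a − bP). |E| = 1 ⇒ bP = a − bP ⇒ P = a/(2b).
P = 1123/(2·12.2) ≈ 46.02.

46.02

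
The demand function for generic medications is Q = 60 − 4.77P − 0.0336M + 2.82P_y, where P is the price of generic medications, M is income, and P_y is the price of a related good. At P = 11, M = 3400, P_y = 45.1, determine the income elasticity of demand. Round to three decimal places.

-5.580

Q = 60 − 4.77(11) − 0.0336(3400) + 2.82(45.1) = 60 − 52.47 − 114.24 + 127.182 = 20.472.
∂Q/∂M = −0.0336, so E_I = -0.0336·(3400/20.472) ≈ -5.580.
E_I < 0: inferior good.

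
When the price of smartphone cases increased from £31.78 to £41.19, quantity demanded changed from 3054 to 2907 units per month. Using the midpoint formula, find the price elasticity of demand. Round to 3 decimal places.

%ΔQ = (2907 − 3054)/[(3054 + 2907)/2] = -147/2980.5 ≈ -0.0493.
%Δp = (41.19 − 31.78)/[(31.78 + 41.19)/2] = 9.41/36.485 ≈ 0.2579.
Arc elasticity E = %ΔQ/%Δp ≈ -0.0493/0.2579 ≈ -0.191.
|E| < 1: demand is inelastic over this range.

-0.191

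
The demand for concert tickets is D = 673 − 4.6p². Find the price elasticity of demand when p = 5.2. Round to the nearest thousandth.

At p = 5.2, D = 548.616.
dD/dp = −2·4.6·p = −47.84.
Point elasticity E = (dD/dp)·(p/D) = -47.84 × 5.2/548.616 ≈ -0.453.
|E| < 1, so demand is inelastic at this price.

-0.453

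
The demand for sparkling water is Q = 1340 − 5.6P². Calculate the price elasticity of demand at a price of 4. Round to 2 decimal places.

-0.14

At P = 4, Q = 1250.4.
dQ/dP = −2·5.6·P = −44.8.
Point elasticity E = (dQ/dP)·(P/Q) = -44.8 × 4/1250.4 ≈ -0.14.
|E| < 1, so demand is inelastic at this price.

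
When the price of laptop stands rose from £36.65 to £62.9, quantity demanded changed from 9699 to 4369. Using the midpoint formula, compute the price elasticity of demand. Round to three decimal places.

%Δq = (4369 − 9699)/[(9699 + 4369)/2] = -5330/7034 ≈ -0.7577.
%ΔP = (62.9 − 36.65)/[(36.65 + 62.9)/2] = 26.25/49.775 ≈ 0.5274.
Arc elasticity E = %Δq/%ΔP ≈ -0.7577/0.5274 ≈ -1.437.
|E| > 1: demand is elastic over this range.

-1.437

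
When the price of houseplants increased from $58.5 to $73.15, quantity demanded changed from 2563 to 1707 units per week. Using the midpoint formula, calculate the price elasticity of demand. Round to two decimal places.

%Δq = (1707 − 2563)/[(2563 + 1707)/2] = -856/2135 ≈ -0.4009.
%Δp = (73.15 − 58.5)/[(58.5 + 73.15)/2] = 14.65/65.825 ≈ 0.2226.
Arc elasticity E = %Δq/%Δp ≈ -0.4009/0.2226 ≈ -1.80.
|E| > 1: demand is elastic over this range.

-1.80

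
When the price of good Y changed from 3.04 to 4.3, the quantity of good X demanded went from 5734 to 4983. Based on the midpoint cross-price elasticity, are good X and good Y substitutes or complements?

%ΔQ_x = (4983 − 5734)/[(5734+4983)/2] = -751/5358.5 ≈ -0.1402.
%ΔP_y = (4.3 − 3.04)/[(3.04+4.3)/2] ≈ 0.3433.
E_xy = -0.1402/0.3433 ≈ -0.408.
E_xy < 0, so the goods are complements.

complements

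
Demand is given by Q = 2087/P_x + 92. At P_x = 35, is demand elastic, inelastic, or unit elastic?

inelastic

At P_x = 35, Q = 151.6286.
dQ/dP_x = −2087/P_x² = −1.7037.
Point elasticity E = (dQ/dP_x)·(P_x/Q) = -1.7037 × 35/151.6286 ≈ -0.393.
|E| ≈ 0.393 < 1, so demand is inelastic.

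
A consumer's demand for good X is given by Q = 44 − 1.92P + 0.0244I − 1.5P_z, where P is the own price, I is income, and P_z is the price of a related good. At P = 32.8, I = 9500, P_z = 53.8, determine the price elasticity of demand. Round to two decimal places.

Substituting, Q = 44 − 1.92(32.8) + 0.0244(9500) − 1.5(53.8) = 44 − 62.976 + 231.8 − 80.7 = 132.124.
∂Q/∂P = −1.92, so E_p = (−1.92)·(32.8/132.124) ≈ -0.48.
|E_p| < 1: demand is inelastic.

-0.48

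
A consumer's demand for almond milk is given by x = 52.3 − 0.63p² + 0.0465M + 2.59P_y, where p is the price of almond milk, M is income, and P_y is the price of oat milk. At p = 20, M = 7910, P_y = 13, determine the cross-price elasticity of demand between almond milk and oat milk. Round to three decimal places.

0.167

Evaluating quantity at (p, M, P_y) gives x = 52.3 − 0.63(20)² + 0.0465(7910) + 2.59(13) = 52.3 − 252 + 367.815 + 33.67 = 201.785.
∂x/∂P_y = +2.59, so E_xy = 2.59·(13/201.785) ≈ 0.167.
E_xy > 0: the goods are substitutes.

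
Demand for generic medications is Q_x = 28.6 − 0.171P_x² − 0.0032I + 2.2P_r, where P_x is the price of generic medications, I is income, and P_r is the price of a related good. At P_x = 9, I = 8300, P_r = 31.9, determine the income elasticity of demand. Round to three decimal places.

Q_x = 28.6 − 0.171(9)² − 0.0032(8300) + 2.2(31.9) = 28.6 − 13.851 − 26.56 + 70.18 = 58.369.
∂Q_x/∂I = −0.0032, so E_I = -0.0032·(8300/58.369) ≈ -0.455.
E_I < 0: inferior good.

-0.455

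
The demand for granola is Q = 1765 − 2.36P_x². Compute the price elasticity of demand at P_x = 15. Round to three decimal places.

At P_x = 15, Q = 1234.
dQ/dP_x = −2·2.36·P_x = −70.8.
Point elasticity E = (dQ/dP_x)·(P_x/Q) = -70.8 × 15/1234 ≈ -0.861.
|E| < 1, so demand is inelastic at this price.

-0.861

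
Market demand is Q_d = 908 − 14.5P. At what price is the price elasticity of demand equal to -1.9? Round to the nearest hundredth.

41.03

Set −bP/(a − bP) = −1.9 ⇒ bP = 1.9(a − bP) ⇒ bP(1+1.9) = 1.9·a.
P = 1.9·908/(14.5·2.9) ≈ 41.03.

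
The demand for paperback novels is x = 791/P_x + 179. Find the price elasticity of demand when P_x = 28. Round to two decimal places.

At P_x = 28, x = 207.25.
dx/dP_x = −791/P_x² = −1.0089.
Point elasticity E = (dx/dP_x)·(P_x/x) = -1.0089 × 28/207.25 ≈ -0.14.
|E| < 1, so demand is inelastic at this price.

-0.14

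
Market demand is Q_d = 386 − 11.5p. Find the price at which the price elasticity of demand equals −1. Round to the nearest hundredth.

For linear demand Q_d = a − bp, E = −bp/(a − bp). |E| = 1 ⇒ bp = a − bp ⇒ p = a/(2b).
p = 386/(2·11.5) ≈ 16.78.

16.78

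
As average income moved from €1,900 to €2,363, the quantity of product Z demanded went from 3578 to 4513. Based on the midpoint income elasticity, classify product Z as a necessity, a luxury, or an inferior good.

luxury

%ΔQ = (4513 − 3578)/[(3578+4513)/2] = 935/4045.5 ≈ 0.2311.
%ΔM = (2,363 − 1,900)/[(1,900+2,363)/2] = 463/2131.5 ≈ 0.2172.
E_I = %ΔQ/%ΔM ≈ 1.064.
E_I > 1: normal good (luxury).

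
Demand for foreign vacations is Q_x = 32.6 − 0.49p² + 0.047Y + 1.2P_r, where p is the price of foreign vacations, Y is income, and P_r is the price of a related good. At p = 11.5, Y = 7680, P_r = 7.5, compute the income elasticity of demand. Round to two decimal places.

Q_x = 32.6 − 0.49(11.5)² + 0.047(7680) + 1.2(7.5) = 32.6 − 64.8025 + 360.96 + 9 = 337.7575.
∂Q_x/∂Y = +0.047, so E_I = 0.047·(7680/337.7575) ≈ 1.07.
E_I > 1: normal good (luxury).

1.07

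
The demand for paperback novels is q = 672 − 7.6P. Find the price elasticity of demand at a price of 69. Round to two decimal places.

-3.55

At P = 69, q = 147.6.
dq/dP = −7.6.
Point elasticity E = (dq/dP)·(P/q) = -7.6 × 69/147.6 ≈ -3.55.
|E| > 1, so demand is elastic at this price.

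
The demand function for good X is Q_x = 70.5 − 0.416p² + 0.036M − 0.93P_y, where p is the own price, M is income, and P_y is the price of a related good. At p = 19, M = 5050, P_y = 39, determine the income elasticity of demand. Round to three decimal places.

Substituting, Q_x = 70.5 − 0.416(19)² + 0.036(5050) − 0.93(39) = 70.5 − 150.176 + 181.8 − 36.27 = 65.854.
∂Q_x/∂M = +0.036, so E_I = 0.036·(5050/65.854) ≈ 2.761.
E_I > 1: normal good (luxury).

2.761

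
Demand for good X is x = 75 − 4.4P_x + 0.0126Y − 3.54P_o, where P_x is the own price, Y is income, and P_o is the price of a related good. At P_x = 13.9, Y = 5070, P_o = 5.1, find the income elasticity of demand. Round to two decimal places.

1.07

Substituting, x = 75 − 4.4(13.9) + 0.0126(5070) − 3.54(5.1) = 75 − 61.16 + 63.882 − 18.054 = 59.668.
∂x/∂Y = +0.0126, so E_I = 0.0126·(5070/59.668) ≈ 1.07.
E_I > 1: normal good (luxury).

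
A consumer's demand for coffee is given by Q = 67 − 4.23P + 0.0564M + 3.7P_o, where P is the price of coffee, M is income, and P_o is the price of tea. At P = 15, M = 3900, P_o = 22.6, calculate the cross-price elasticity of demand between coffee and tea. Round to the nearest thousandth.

Substituting, Q = 67 − 4.23(15) + 0.0564(3900) + 3.7(22.6) = 67 − 63.45 + 219.96 + 83.62 = 307.13.
∂Q/∂P_o = +3.7, so E_xy = 3.7·(22.6/307.13) ≈ 0.272.
E_xy > 0: the goods are substitutes.

0.272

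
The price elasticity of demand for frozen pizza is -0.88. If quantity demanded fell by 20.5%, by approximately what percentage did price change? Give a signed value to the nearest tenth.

%ΔQ ≈ E × %ΔP ⇒ %ΔP = %ΔQ / E = (-20.5%)/(-0.88) ≈ 23.3%.

23.3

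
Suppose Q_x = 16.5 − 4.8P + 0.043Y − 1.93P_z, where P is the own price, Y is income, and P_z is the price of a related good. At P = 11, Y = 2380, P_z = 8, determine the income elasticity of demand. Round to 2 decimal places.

Q_x = 16.5 − 4.8(11) + 0.043(2380) − 1.93(8) = 16.5 − 52.8 + 102.34 − 15.44 = 50.6.
∂Q_x/∂Y = +0.043, so E_I = 0.043·(2380/50.6) ≈ 2.02.
E_I > 1: normal good (luxury).

2.02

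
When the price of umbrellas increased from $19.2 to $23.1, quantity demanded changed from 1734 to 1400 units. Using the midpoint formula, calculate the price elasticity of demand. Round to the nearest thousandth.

%ΔQ = (1400 − 1734)/[(1734 + 1400)/2] = -334/1567 ≈ -0.2131.
%ΔP = (23.1 − 19.2)/[(19.2 + 23.1)/2] = 3.9/21.15 ≈ 0.1844.
Arc elasticity E = %ΔQ/%ΔP ≈ -0.2131/0.1844 ≈ -1.156.
|E| > 1: demand is elastic over this range.

-1.156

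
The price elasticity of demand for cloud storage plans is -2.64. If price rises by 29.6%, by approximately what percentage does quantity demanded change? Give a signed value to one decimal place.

%ΔQ ≈ E × %ΔP = (-2.64) × (29.6%) ≈ -78.1%.

-78.1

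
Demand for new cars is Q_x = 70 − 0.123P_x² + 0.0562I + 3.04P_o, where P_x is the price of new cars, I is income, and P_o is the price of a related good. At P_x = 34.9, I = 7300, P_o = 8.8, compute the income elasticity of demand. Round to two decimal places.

1.15

First evaluate Q_x: 70 − 0.123(34.9)² + 0.0562(7300) + 3.04(8.8) = 70 − 149.8152 + 410.26 + 26.752 = 357.1968.
∂Q_x/∂I = +0.0562, so E_I = 0.0562·(7300/357.1968) ≈ 1.15.
E_I > 1: normal good (luxury).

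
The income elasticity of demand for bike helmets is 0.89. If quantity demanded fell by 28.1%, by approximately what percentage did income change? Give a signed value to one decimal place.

%ΔQ ≈ E × %ΔI ⇒ %ΔI = %ΔQ / E = (-28.1%)/(0.89) ≈ -31.6%.

-31.6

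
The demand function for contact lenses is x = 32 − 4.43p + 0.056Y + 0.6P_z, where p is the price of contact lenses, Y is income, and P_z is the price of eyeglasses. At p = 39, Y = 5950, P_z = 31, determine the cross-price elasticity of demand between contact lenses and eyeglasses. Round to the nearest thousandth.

0.088

First evaluate x: 32 − 4.43(39) + 0.056(5950) + 0.6(31) = 32 − 172.77 + 333.2 + 18.6 = 211.03.
∂x/∂P_z = +0.6, so E_xy = 0.6·(31/211.03) ≈ 0.088.
E_xy > 0: the goods are substitutes.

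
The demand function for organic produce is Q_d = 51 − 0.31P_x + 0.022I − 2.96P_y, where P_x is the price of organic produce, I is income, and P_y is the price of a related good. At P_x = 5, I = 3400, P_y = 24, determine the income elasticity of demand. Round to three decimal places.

At the given point, Q_d = 51 − 0.31(5) + 0.022(3400) − 2.96(24) = 51 − 1.55 + 74.8 − 71.04 = 53.21.
∂Q_d/∂I = +0.022, so E_I = 0.022·(3400/53.21) ≈ 1.406.
E_I > 1: normal good (luxury).

1.406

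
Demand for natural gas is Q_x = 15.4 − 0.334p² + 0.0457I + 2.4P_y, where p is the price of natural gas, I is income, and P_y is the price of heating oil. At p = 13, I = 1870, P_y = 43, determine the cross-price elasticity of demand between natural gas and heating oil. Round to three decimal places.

0.699

Evaluating quantity at (p, I, P_y) gives Q_x = 15.4 − 0.334(13)² + 0.0457(1870) + 2.4(43) = 15.4 − 56.446 + 85.459 + 103.2 = 147.613.
∂Q_x/∂P_y = +2.4, so E_xy = 2.4·(43/147.613) ≈ 0.699.
E_xy > 0: the goods are substitutes.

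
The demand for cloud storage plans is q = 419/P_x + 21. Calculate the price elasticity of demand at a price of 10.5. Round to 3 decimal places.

-0.655

At P_x = 10.5, q = 60.9048.
dq/dP_x = −419/P_x² = −3.8005.
Point elasticity E = (dq/dP_x)·(P_x/q) = -3.8005 × 10.5/60.9048 ≈ -0.655.
|E| < 1, so demand is inelastic at this price.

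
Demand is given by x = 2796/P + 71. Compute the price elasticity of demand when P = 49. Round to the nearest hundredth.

-0.45

At P = 49, x = 128.0612.
dx/dP = −2796/P² = −1.1645.
Point elasticity E = (dx/dP)·(P/x) = -1.1645 × 49/128.0612 ≈ -0.45.
|E| < 1, so demand is inelastic at this price.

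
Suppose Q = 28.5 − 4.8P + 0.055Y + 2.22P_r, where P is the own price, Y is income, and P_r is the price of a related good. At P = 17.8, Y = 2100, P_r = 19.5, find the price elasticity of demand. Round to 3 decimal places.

At the given point, Q = 28.5 − 4.8(17.8) + 0.055(2100) + 2.22(19.5) = 28.5 − 85.44 + 115.5 + 43.29 = 101.85.
∂Q/∂P = −4.8, so E_p = (−4.8)·(17.8/101.85) ≈ -0.839.
|E_p| < 1: demand is inelastic.

-0.839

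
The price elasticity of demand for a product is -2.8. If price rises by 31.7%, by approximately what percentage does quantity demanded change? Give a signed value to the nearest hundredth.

%ΔQ ≈ E × %ΔP = (-2.8) × (31.7%) = -88.76%.

-88.76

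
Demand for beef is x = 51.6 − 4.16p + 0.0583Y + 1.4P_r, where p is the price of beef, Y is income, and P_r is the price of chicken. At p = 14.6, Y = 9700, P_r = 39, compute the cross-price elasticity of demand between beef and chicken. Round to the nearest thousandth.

0.089

At the given point, x = 51.6 − 4.16(14.6) + 0.0583(9700) + 1.4(39) = 51.6 − 60.736 + 565.51 + 54.6 = 610.974.
∂x/∂P_r = +1.4, so E_xy = 1.4·(39/610.974) ≈ 0.089.
E_xy > 0: the goods are substitutes.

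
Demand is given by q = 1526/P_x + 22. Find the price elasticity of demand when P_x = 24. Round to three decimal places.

At P_x = 24, q = 85.5833.
dq/dP_x = −1526/P_x² = −2.6493.
Point elasticity E = (dq/dP_x)·(P_x/q) = -2.6493 × 24/85.5833 ≈ -0.743.
|E| < 1, so demand is inelastic at this price.

-0.743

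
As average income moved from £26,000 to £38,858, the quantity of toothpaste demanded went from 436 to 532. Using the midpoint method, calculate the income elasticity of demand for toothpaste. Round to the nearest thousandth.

%ΔQ = (532 − 436)/[(436+532)/2] = 96/484 ≈ 0.1983.
%ΔM = (38,858 − 26,000)/[(26,000+38,858)/2] = 12858/32429 ≈ 0.3965.
E_I = %ΔQ/%ΔM ≈ 0.500.
E_I ∈ (0,1): normal good (necessity).

0.500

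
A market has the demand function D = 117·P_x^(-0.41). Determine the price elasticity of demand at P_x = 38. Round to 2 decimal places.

-0.41

For a Cobb–Douglas (constant-elasticity) form D = A·P_x^α·…, the elasticity with respect to P_x equals the exponent α at every point.
Here the exponent on P_x is -0.41, so the price elasticity of demand is -0.41.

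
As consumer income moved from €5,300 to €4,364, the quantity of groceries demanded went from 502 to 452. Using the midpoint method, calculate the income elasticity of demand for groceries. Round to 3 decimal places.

0.541

%ΔQ = (452 − 502)/[(502+452)/2] = -50/477 ≈ -0.1048.
%ΔI = (4,364 − 5,300)/[(5,300+4,364)/2] = -936/4832 ≈ -0.1937.
E_I = %ΔQ/%ΔI ≈ 0.541.
E_I ∈ (0,1): normal good (necessity).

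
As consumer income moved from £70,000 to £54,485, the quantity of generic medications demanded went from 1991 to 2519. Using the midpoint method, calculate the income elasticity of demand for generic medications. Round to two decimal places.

%ΔQ = (2519 − 1991)/[(1991+2519)/2] = 528/2255 ≈ 0.2341.
%ΔM = (54,485 − 70,000)/[(70,000+54,485)/2] = -15515/62242.5 ≈ -0.2493.
E_I = %ΔQ/%ΔM ≈ -0.94.
E_I < 0: inferior good.

-0.94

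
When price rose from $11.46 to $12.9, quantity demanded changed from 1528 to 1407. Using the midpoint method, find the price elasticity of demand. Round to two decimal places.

%ΔQ = (1407 − 1528)/[(1528 + 1407)/2] = -121/1467.5 ≈ -0.0825.
%Δp = (12.9 − 11.46)/[(11.46 + 12.9)/2] = 1.44/12.18 ≈ 0.1182.
Arc elasticity E = %ΔQ/%Δp ≈ -0.0825/0.1182 ≈ -0.70.
|E| < 1: demand is inelastic over this range.

-0.70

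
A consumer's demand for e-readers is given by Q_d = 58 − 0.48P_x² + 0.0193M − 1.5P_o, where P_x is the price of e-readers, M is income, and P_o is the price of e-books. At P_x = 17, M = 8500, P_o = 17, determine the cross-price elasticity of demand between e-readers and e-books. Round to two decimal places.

-0.44

Evaluating quantity at (P_x, M, P_o) gives Q_d = 58 − 0.48(17)² + 0.0193(8500) − 1.5(17) = 58 − 138.72 + 164.05 − 25.5 = 57.83.
∂Q_d/∂P_o = −1.5, so E_xy = -1.5·(17/57.83) ≈ -0.44.
E_xy < 0: the goods are complements.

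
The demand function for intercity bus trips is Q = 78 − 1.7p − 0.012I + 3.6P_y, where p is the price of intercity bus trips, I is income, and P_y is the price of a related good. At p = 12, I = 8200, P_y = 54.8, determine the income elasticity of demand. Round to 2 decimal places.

-0.63

At the given point, Q = 78 − 1.7(12) − 0.012(8200) + 3.6(54.8) = 78 − 20.4 − 98.4 + 197.28 = 156.48.
∂Q/∂I = −0.012, so E_I = -0.012·(8200/156.48) ≈ -0.63.
E_I < 0: inferior good.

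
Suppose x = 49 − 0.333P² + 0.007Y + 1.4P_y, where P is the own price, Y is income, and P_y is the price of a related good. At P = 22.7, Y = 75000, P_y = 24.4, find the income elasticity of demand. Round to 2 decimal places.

Evaluating quantity at (P, Y, P_y) gives x = 49 − 0.333(22.7)² + 0.007(75000) + 1.4(24.4) = 49 − 171.5916 + 525 + 34.16 = 436.5684.
∂x/∂Y = +0.007, so E_I = 0.007·(75000/436.5684) ≈ 1.20.
E_I > 1: normal good (luxury).

1.20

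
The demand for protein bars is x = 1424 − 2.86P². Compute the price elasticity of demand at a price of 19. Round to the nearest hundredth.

At P = 19, x = 391.54.
dx/dP = −2·2.86·P = −108.68.
Point elasticity E = (dx/dP)·(P/x) = -108.68 × 19/391.54 ≈ -5.27.
|E| > 1, so demand is elastic at this price.

-5.27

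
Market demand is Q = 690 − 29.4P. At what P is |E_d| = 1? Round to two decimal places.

For linear demand Q = a − bP, E = −bP/(a − bP). |E| = 1 ⇒ bP = a − bP ⇒ P = a/(2b).
P = 690/(2·29.4) ≈ 11.73.

11.73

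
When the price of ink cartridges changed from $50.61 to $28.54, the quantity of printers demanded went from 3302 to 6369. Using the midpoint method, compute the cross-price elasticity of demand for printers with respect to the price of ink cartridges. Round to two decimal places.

%ΔQ_x = (6369 − 3302)/[(3302+6369)/2] = 3067/4835.5 ≈ 0.6343.
%ΔP_y = (28.54 − 50.61)/[(50.61+28.54)/2] ≈ -0.5577.
E_xy = 0.6343/-0.5577 ≈ -1.14.
E_xy < 0, so printers and ink cartridges are complements.

-1.14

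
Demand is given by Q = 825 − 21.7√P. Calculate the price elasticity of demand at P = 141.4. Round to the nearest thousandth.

-0.228

At P = 141.4, Q = 566.9615.
dQ/dP = −21.7/(2√P) = −21.7/(2·11.8912).
Point elasticity E = (dQ/dP)·(P/Q) = -0.9124 × 141.4/566.9615 ≈ -0.228.
|E| < 1, so demand is inelastic at this price.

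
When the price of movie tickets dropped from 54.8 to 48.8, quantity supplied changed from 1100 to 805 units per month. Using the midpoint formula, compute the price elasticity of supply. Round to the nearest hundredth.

2.67

%Δq = (805 − 1100)/[(1100 + 805)/2] = -295/952.5 ≈ -0.3097.
%ΔP = (48.8 − 54.8)/[(54.8 + 48.8)/2] = -6/51.8 ≈ -0.1158.
Arc elasticity E = %Δq/%ΔP ≈ -0.3097/-0.1158 ≈ 2.67.
|E| > 1: supply is elastic over this range.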